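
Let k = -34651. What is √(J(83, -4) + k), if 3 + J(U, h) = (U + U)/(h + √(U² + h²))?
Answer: √(138782 - 34654*√6905)/√(-4 + √6905) ≈ 186.15*I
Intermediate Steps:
J(U, h) = -3 + 2*U/(h + √(U² + h²)) (J(U, h) = -3 + (U + U)/(h + √(U² + h²)) = -3 + (2*U)/(h + √(U² + h²)) = -3 + 2*U/(h + √(U² + h²)))
√(J(83, -4) + k) = √((-3*(-4) - 3*√(83² + (-4)²) + 2*83)/(-4 + √(83² + (-4)²)) - 34651) = √((12 - 3*√(6889 + 16) + 166)/(-4 + √(6889 + 16)) - 34651) = √((12 - 3*√6905 + 166)/(-4 + √6905) - 34651) = √((178 - 3*√6905)/(-4 + √6905) - 34651) = √(-34651 + (178 - 3*√6905)/(-4 + √6905))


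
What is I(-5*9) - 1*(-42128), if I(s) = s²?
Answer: 44153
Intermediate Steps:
I(-5*9) - 1*(-42128) = (-5*9)² - 1*(-42128) = (-45)² + 42128 = 2025 + 42128 = 44153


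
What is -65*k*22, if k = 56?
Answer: -80080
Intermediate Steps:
-65*k*22 = -65*56*22 = -3640*22 = -80080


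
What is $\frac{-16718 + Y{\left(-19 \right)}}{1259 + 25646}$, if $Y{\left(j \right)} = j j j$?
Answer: $- \frac{23577}{26905} \approx -0.87631$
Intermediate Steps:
$Y{\left(j \right)} = j^{3}$ ($Y{\left(j \right)} = j^{2} j = j^{3}$)
$\frac{-16718 + Y{\left(-19 \right)}}{1259 + 25646} = \frac{-16718 + \left(-19\right)^{3}}{1259 + 25646} = \frac{-16718 - 6859}{26905} = \left(-23577\right) \frac{1}{26905} = - \frac{23577}{26905}$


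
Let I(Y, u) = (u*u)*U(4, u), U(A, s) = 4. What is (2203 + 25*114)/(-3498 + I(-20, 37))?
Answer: 5053/1978 ≈ 2.5546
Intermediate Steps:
I(Y, u) = 4*u**2 (I(Y, u) = (u*u)*4 = u**2*4 = 4*u**2)
(2203 + 25*114)/(-3498 + I(-20, 37)) = (2203 + 25*114)/(-3498 + 4*37**2) = (2203 + 2850)/(-3498 + 4*1369) = 5053/(-3498 + 5476) = 5053/1978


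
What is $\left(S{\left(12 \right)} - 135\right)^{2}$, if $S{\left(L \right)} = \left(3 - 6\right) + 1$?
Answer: $18769$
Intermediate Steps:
$S{\left(L \right)} = -2$ ($S{\left(L \right)} = \left(3 - 6\right) + 1 = -3 + 1 = -2$)
$\left(S{\left(12 \right)} - 135\right)^{2} = \left(-2 - 135\right)^{2} = \left(-137\right)^{2} = 18769$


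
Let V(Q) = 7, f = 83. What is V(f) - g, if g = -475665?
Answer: 475672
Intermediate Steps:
V(f) - g = 7 - 1*(-475665) = 7 + 475665 = 475672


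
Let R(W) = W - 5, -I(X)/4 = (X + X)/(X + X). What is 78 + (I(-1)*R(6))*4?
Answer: 62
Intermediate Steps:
I(X) = -4 (I(X) = -4*(X + X)/(X + X) = -4*2*X/(2*X) = -4*2*X*1/(2*X) = -4*1 = -4)
R(W) = -5 + W
78 + (I(-1)*R(6))*4 = 78 - 4*(-5 + 6)*4 = 78 - 4*1*4 = 78 - 4*4 = 78 - 16 = 62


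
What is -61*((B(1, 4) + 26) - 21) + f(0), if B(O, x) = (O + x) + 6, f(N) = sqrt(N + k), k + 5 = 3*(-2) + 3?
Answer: -976 + 2*I*sqrt(2) ≈ -976.0 + 2.8284*I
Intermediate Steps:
k = -8 (k = -5 + (3*(-2) + 3) = -5 + (-6 + 3) = -5 - 3 = -8)
f(N) = sqrt(-8 + N) (f(N) = sqrt(N - 8) = sqrt(-8 + N))
B(O, x) = 6 + O + x
-61*((B(1, 4) + 26) - 21) + f(0) = -61*(((6 + 1 + 4) + 26) - 21) + sqrt(-8 + 0) = -61*((11 + 26) - 21) + sqrt(-8) = -61*(37 - 21) + 2*I*sqrt(2) = -61*16 + 2*I*sqrt(2) = -976 + 2*I*sqrt(2)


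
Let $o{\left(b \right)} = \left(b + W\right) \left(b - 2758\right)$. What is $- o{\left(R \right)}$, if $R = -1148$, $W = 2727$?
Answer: $6167574$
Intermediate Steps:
$o{\left(b \right)} = \left(-2758 + b\right) \left(2727 + b\right)$ ($o{\left(b \right)} = \left(b + 2727\right) \left(b - 2758\right) = \left(2727 + b\right) \left(-2758 + b\right) = \left(-2758 + b\right) \left(2727 + b\right)$)
$- o{\left(R \right)} = - (-7521066 + \left(-1148\right)^{2} - -35588) = - (-7521066 + 1317904 + 35588) = \left(-1\right) \left(-6167574\right) = 6167574$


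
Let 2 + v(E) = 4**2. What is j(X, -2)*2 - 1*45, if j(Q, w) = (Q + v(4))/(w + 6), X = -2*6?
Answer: -44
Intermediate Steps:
v(E) = 14 (v(E) = -2 + 4**2 = -2 + 16 = 14)
X = -12
j(Q, w) = (14 + Q)/(6 + w) (j(Q, w) = (Q + 14)/(w + 6) = (14 + Q)/(6 + w))
j(X, -2)*2 - 1*45 = ((14 - 12)/(6 - 2))*2 - 1*45 = (2/4)*2 - 45 = ((1/4)*2)*2 - 45 = (1/2)*2 - 45 = 1 - 45 = -44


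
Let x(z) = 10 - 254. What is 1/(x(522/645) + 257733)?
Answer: 1/257489 ≈ 3.8837e-6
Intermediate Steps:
x(z) = -244
1/(x(522/645) + 257733) = 1/(-244 + 257733) = 1/257489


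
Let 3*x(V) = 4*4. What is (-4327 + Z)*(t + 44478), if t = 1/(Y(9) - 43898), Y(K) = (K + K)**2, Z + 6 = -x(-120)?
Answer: -25224168088565/130722 ≈ -1.9296e+8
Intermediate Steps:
x(V) = 16/3 (x(V) = (4*4)/3 = (1/3)*16 = 16/3)
Z = -34/3 (Z = -6 - 1*16/3 = -6 - 16/3 = -34/3 ≈ -11.333)
Y(K) = 4*K**2 (Y(K) = (2*K)**2 = 4*K**2)
t = -1/43574 (t = 1/(4*9**2 - 43898) = 1/(4*81 - 43898) = 1/(324 - 43898) = 1/(-43574) = -1/43574 ≈ -2.2949e-5)
(-4327 + Z)*(t + 44478) = (-4327 - 34/3)*(-1/43574 + 44478) = -13015/3*1938084371/43574 = -25224168088565/130722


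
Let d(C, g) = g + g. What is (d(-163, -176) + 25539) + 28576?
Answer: 53763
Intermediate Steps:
d(C, g) = 2*g
(d(-163, -176) + 25539) + 28576 = (2*(-176) + 25539) + 28576 = (-352 + 25539) + 28576 = 25187 + 28576 = 53763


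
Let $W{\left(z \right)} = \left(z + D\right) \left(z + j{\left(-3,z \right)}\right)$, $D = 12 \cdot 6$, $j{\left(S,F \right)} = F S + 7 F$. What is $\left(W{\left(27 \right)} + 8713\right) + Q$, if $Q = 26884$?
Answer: $48962$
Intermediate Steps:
$j{\left(S,F \right)} = 7 F + F S$
$D = 72$
$W{\left(z \right)} = 5 z \left(72 + z\right)$ ($W{\left(z \right)} = \left(z + 72\right) \left(z + z \left(7 - 3\right)\right) = \left(72 + z\right) \left(z + z 4\right) = \left(72 + z\right) \left(z + 4 z\right) = \left(72 + z\right) 5 z = 5 z \left(72 + z\right)$)
$\left(W{\left(27 \right)} + 8713\right) + Q = \left(5 \cdot 27 \left(72 + 27\right) + 8713\right) + 26884 = \left(5 \cdot 27 \cdot 99 + 8713\right) + 26884 = \left(13365 + 8713\right) + 26884 = 22078 + 26884 = 48962$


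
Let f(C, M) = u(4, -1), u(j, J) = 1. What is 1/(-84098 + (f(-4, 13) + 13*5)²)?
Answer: -1/79742 ≈ -1.2540e-5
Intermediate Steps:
f(C, M) = 1
1/(-84098 + (f(-4, 13) + 13*5)²) = 1/(-84098 + (1 + 13*5)²) = 1/(-84098 + (1 + 65)²) = 1/(-84098 + 66²) = 1/(-84098 + 4356) = 1/(-79742) = -1/79742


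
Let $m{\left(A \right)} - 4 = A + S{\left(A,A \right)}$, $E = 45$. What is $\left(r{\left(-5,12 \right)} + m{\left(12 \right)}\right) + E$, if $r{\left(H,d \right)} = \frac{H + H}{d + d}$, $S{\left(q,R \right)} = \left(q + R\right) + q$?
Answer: $\frac{1159}{12} \approx 96.583$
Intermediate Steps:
$S{\left(q,R \right)} = R + 2 q$ ($S{\left(q,R \right)} = \left(R + q\right) + q = R + 2 q$)
$m{\left(A \right)} = 4 + 4 A$ ($m{\left(A \right)} = 4 + \left(A + \left(A + 2 A\right)\right) = 4 + \left(A + 3 A\right) = 4 + 4 A$)
$r{\left(H,d \right)} = \frac{H}{d}$ ($r{\left(H,d \right)} = \frac{2 H}{2 d} = 2 H \frac{1}{2 d} = \frac{H}{d}$)
$\left(r{\left(-5,12 \right)} + m{\left(12 \right)}\right) + E = \left(- \frac{5}{12} + \left(4 + 4 \cdot 12\right)\right) + 45 = \left(\left(-5\right) \frac{1}{12} + \left(4 + 48\right)\right) + 45 = \left(- \frac{5}{12} + 52\right) + 45 = \frac{619}{12} + 45 = \frac{1159}{12}$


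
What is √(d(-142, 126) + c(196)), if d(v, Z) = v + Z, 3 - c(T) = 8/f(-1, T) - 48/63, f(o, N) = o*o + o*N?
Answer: I*√22725885/1365 ≈ 3.4924*I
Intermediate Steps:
f(o, N) = o² + N*o
c(T) = 79/21 - 8/(1 - T) (c(T) = 3 - (8/((-(T - 1))) - 48/63) = 3 - (8/((-(-1 + T))) - 48*1/63) = 3 - (8/(1 - T) - 16/21) = 3 - (-16/21 + 8/(1 - T)) = 3 + (16/21 - 8/(1 - T)) = 79/21 - 8/(1 - T))
d(v, Z) = Z + v
√(d(-142, 126) + c(196)) = √((126 - 142) + (89 + 79*196)/(21*(-1 + 196))) = √(-16 + (1/21)*(89 + 15484)/195) = √(-16 + (1/21)*(1/195)*15573) = √(-16 + 5191/1365) = √(-16649/1365) = I*√22725885/1365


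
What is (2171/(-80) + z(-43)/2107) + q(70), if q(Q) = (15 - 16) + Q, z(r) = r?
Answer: 164021/3920 ≈ 41.842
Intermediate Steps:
q(Q) = -1 + Q
(2171/(-80) + z(-43)/2107) + q(70) = (2171/(-80) - 43/2107) + (-1 + 70) = (2171*(-1/80) - 43*1/2107) + 69 = (-2171/80 - 1/49) + 69 = -106459/3920 + 69 = 164021/3920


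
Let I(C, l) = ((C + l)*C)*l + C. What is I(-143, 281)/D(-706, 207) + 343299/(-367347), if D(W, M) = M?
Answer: -679052004884/25346943 ≈ -26790.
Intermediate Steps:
I(C, l) = C + C*l*(C + l) (I(C, l) = (C*(C + l))*l + C = C*l*(C + l) + C = C + C*l*(C + l))
I(-143, 281)/D(-706, 207) + 343299/(-367347) = -143*(1 + 281**2 - 143*281)/207 + 343299/(-367347) = -143*(1 + 78961 - 40183)*(1/207) + 343299*(-1/367347) = -143*38779*(1/207) - 114433/122449 = -5545397*1/207 - 114433/122449 = -5545397/207 - 114433/122449 = -679052004884/25346943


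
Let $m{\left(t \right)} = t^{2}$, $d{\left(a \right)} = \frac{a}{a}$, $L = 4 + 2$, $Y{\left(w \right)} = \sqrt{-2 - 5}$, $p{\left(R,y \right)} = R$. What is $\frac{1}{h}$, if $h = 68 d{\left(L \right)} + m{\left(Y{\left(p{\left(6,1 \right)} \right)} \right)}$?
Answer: $\frac{1}{61} \approx 0.016393$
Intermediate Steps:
$Y{\left(w \right)} = i \sqrt{7}$ ($Y{\left(w \right)} = \sqrt{-7} = i \sqrt{7}$)
$L = 6$
$d{\left(a \right)} = 1$
$h = 61$ ($h = 68 \cdot 1 + \left(i \sqrt{7}\right)^{2} = 68 - 7 = 61$)
$\frac{1}{h} = \frac{1}{61}$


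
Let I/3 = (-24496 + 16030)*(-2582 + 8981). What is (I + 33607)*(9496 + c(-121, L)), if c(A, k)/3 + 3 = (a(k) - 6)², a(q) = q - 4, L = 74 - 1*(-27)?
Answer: -5578219734350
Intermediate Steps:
L = 101 (L = 74 + 27 = 101)
I = -162521802 (I = 3*((-24496 + 16030)*(-2582 + 8981)) = 3*(-8466*6399) = 3*(-54173934) = -162521802)
a(q) = -4 + q
c(A, k) = -9 + 3*(-10 + k)² (c(A, k) = -9 + 3*((-4 + k) - 6)² = -9 + 3*(-10 + k)²)
(I + 33607)*(9496 + c(-121, L)) = (-162521802 + 33607)*(9496 + (-9 + 3*(-10 + 101)²)) = -162488195*(9496 + (-9 + 3*91²)) = -162488195*(9496 + (-9 + 3*8281)) = -162488195*(9496 + (-9 + 24843)) = -162488195*(9496 + 24834) = -162488195*34330 = -5578219734350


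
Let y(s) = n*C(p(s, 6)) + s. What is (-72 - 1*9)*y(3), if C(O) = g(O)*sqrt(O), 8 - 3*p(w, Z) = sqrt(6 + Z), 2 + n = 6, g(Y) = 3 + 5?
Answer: -243 - 864*sqrt(24 - 6*sqrt(3)) ≈ -3430.2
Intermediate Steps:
g(Y) = 8
n = 4 (n = -2 + 6 = 4)
p(w, Z) = 8/3 - sqrt(6 + Z)/3
C(O) = 8*sqrt(O)
y(s) = s + 32*sqrt(8/3 - 2*sqrt(3)/3) (y(s) = 4*(8*sqrt(8/3 - sqrt(6 + 6)/3)) + s = 4*(8*sqrt(8/3 - 2*sqrt(3)/3)) + s = 32*sqrt(8/3 - 2*sqrt(3)/3) + s = s + 32*sqrt(8/3 - 2*sqrt(3)/3))
(-72 - 1*9)*y(3) = (-72 - 1*9)*(3 + 32*sqrt(24 - 6*sqrt(3))/3) = (-72 - 9)*(3 + 32*sqrt(24 - 6*sqrt(3))/3) = -81*(3 + 32*sqrt(24 - 6*sqrt(3))/3) = -243 - 864*sqrt(24 - 6*sqrt(3))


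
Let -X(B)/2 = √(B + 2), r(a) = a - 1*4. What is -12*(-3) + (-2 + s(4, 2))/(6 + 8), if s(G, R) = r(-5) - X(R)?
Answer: 71/2 ≈ 35.500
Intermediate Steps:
r(a) = -4 + a (r(a) = a - 4 = -4 + a)
X(B) = -2*√(2 + B) (X(B) = -2*√(B + 2) = -2*√(2 + B))
s(G, R) = -9 + 2*√(2 + R) (s(G, R) = (-4 - 5) - (-2)*√(2 + R) = -9 + 2*√(2 + R))
-12*(-3) + (-2 + s(4, 2))/(6 + 8) = -12*(-3) + (-2 + (-9 + 2*√(2 + 2)))/(6 + 8) = 36 + (-2 + (-9 + 2*√4))/14 = 36 + (-2 + (-9 + 2*2))*(1/14) = 36 + (-2 + (-9 + 4))*(1/14) = 36 + (-2 - 5)*(1/14) = 36 - 7*1/14 = 36 - ½ = 71/2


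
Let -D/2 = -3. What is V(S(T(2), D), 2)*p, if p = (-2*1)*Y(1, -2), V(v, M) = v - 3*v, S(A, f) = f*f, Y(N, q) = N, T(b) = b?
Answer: 144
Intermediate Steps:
D = 6 (D = -2*(-3) = 6)
S(A, f) = f²
V(v, M) = -2*v
p = -2 (p = -2*1*1 = -2*1 = -2)
V(S(T(2), D), 2)*p = -2*6²*(-2) = -2*36*(-2) = -72*(-2) = 144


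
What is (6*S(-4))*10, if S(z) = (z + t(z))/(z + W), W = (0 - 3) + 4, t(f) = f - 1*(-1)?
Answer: 140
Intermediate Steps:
t(f) = 1 + f (t(f) = f + 1 = 1 + f)
W = 1 (W = -3 + 4 = 1)
S(z) = (1 + 2*z)/(1 + z) (S(z) = (z + (1 + z))/(z + 1) = (1 + 2*z)/(1 + z))
(6*S(-4))*10 = (6*((1 + 2*(-4))/(1 - 4)))*10 = (6*((1 - 8)/(-3)))*10 = (6*(-⅓*(-7)))*10 = (6*(7/3))*10 = 14*10 = 140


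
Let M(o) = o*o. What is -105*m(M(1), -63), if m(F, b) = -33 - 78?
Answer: 11655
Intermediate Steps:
M(o) = o²
m(F, b) = -111
-105*m(M(1), -63) = -105*(-111) = 11655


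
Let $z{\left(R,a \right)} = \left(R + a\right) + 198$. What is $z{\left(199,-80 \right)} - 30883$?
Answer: $-30566$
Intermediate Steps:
$z{\left(R,a \right)} = 198 + R + a$
$z{\left(199,-80 \right)} - 30883 = \left(198 + 199 - 80\right) - 30883 = 317 - 30883 = -30566$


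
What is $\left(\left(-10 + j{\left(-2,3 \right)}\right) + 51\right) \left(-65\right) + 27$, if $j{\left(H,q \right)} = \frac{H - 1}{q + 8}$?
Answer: $- \frac{28823}{11} \approx -2620.3$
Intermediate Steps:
$j{\left(H,q \right)} = \frac{-1 + H}{8 + q}$
$\left(\left(-10 + j{\left(-2,3 \right)}\right) + 51\right) \left(-65\right) + 27 = \left(\left(-10 + \frac{-1 - 2}{8 + 3}\right) + 51\right) \left(-65\right) + 27 = \left(\left(-10 + \frac{1}{11} \left(-3\right)\right) + 51\right) \left(-65\right) + 27 = \left(\left(-10 - \frac{3}{11}\right) + 51\right) \left(-65\right) + 27 = \left(- \frac{113}{11} + 51\right) \left(-65\right) + 27 = \frac{448}{11} \left(-65\right) + 27 = - \frac{29120}{11} + 27 = - \frac{28823}{11}$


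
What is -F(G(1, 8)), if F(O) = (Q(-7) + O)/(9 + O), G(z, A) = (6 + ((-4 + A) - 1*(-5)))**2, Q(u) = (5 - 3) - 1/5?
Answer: -63/65 ≈ -0.96923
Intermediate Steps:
Q(u) = 9/5 (Q(u) = 2 - 1*1/5 = 2 - 1/5 = 9/5)
G(z, A) = (7 + A)**2 (G(z, A) = (6 + ((-4 + A) + 5))**2 = (6 + (1 + A))**2 = (7 + A)**2)
F(O) = (9/5 + O)/(9 + O)
-F(G(1, 8)) = -(9/5 + (7 + 8)**2)/(9 + (7 + 8)**2) = -(9/5 + 15**2)/(9 + 15**2) = -(9/5 + 225)/(9 + 225) = -1134/(234*5) = -1*63/65 = -63/65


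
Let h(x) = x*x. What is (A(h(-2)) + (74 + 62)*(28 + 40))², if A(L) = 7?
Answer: 85655025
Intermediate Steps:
h(x) = x²
(A(h(-2)) + (74 + 62)*(28 + 40))² = (7 + (74 + 62)*(28 + 40))² = (7 + 136*68)² = (7 + 9248)² = 9255² = 85655025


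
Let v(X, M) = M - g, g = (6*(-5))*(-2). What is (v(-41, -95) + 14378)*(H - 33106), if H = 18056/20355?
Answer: -3194744535334/6785 ≈ -4.7085e+8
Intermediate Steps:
H = 18056/20355 (H = 18056*(1/20355) = 18056/20355 ≈ 0.88705)
g = 60 (g = -30*(-2) = 60)
v(X, M) = -60 + M (v(X, M) = M - 1*60 = M - 60 = -60 + M)
(v(-41, -95) + 14378)*(H - 33106) = ((-60 - 95) + 14378)*(18056/20355 - 33106) = (-155 + 14378)*(-673854574/20355) = 14223*(-673854574/20355) = -3194744535334/6785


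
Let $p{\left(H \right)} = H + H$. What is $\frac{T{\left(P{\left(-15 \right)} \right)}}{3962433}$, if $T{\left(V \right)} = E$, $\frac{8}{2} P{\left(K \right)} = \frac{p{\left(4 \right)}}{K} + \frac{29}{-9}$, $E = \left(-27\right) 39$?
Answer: $- \frac{351}{1320811} \approx -0.00026575$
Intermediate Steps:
$p{\left(H \right)} = 2 H$
$E = -1053$
$P{\left(K \right)} = - \frac{29}{36} + \frac{2}{K}$ ($P{\left(K \right)} = \frac{\frac{2 \cdot 4}{K} + \frac{29}{-9}}{4} = \frac{\frac{8}{K} + 29 \left(- \frac{1}{9}\right)}{4} = \frac{\frac{8}{K} - \frac{29}{9}}{4} = \frac{- \frac{29}{9} + \frac{8}{K}}{4} = - \frac{29}{36} + \frac{2}{K}$)
$T{\left(V \right)} = -1053$
$\frac{T{\left(P{\left(-15 \right)} \right)}}{3962433} = - \frac{1053}{3962433} = \left(-1053\right) \frac{1}{3962433} = - \frac{351}{1320811}$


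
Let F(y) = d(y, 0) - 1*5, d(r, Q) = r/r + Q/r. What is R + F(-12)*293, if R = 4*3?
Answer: -1160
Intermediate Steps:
R = 12
d(r, Q) = 1 + Q/r
F(y) = -4 (F(y) = (0 + y)/y - 1*5 = y/y - 5 = 1 - 5 = -4)
R + F(-12)*293 = 12 - 4*293 = 12 - 1172 = -1160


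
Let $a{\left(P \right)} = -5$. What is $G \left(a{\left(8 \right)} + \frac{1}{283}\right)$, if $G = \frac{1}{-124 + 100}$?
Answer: $\frac{707}{3396} \approx 0.20819$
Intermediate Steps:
$G = - \frac{1}{24}$ ($G = \frac{1}{-24} = - \frac{1}{24} \approx -0.041667$)
$G \left(a{\left(8 \right)} + \frac{1}{283}\right) = - \frac{-5 + \frac{1}{283}}{24} = \left(- \frac{1}{24}\right) \left(- \frac{1414}{283}\right) = \frac{707}{3396}$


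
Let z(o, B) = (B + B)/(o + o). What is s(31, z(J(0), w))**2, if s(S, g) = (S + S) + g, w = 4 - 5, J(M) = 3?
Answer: 34225/9 ≈ 3802.8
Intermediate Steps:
w = -1
z(o, B) = B/o (z(o, B) = (2*B)/((2*o)) = (2*B)*(1/(2*o)) = B/o)
s(S, g) = g + 2*S (s(S, g) = 2*S + g = g + 2*S)
s(31, z(J(0), w))**2 = (-1/3 + 2*31)**2 = (-1*1/3 + 62)**2 = (-1/3 + 62)**2 = (185/3)**2 = 34225/9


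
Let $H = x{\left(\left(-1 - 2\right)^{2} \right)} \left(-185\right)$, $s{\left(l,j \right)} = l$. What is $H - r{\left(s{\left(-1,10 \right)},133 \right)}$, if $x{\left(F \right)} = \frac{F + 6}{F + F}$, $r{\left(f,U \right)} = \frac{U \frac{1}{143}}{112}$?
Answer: $- \frac{1058257}{6864} \approx -154.18$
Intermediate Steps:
$r{\left(f,U \right)} = \frac{U}{16016}$ ($r{\left(f,U \right)} = U \frac{1}{143} \cdot \frac{1}{112} = \frac{U}{143} \cdot \frac{1}{112} = \frac{U}{16016}$)
$x{\left(F \right)} = \frac{6 + F}{2 F}$
$H = - \frac{925}{6}$ ($H = \frac{6 + \left(-1 - 2\right)^{2}}{2 \left(-1 - 2\right)^{2}} \left(-185\right) = \frac{6 + \left(-3\right)^{2}}{2 \left(-3\right)^{2}} \left(-185\right) = \frac{6 + 9}{2 \cdot 9} \left(-185\right) = \frac{1}{2} \cdot \frac{1}{9} \cdot 15 \left(-185\right) = \frac{5}{6} \left(-185\right) = - \frac{925}{6} \approx -154.17$)
$H - r{\left(s{\left(-1,10 \right)},133 \right)} = - \frac{925}{6} - \frac{1}{16016} \cdot 133 = - \frac{925}{6} - \frac{19}{2288} = - \frac{1058257}{6864}$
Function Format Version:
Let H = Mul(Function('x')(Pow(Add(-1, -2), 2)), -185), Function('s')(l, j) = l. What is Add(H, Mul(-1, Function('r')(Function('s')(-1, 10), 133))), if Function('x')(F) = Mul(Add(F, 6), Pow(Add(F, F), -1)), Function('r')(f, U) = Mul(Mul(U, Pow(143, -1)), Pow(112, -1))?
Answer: Rational(-1058257, 6864) ≈ -154.18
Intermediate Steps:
Function('r')(f, U) = Mul(Rational(1, 16016), U) (Function('r')(f, U) = Mul(Mul(U, Rational(1, 143)), Rational(1, 112)) = Mul(Mul(Rational(1, 143), U), Rational(1, 112)) = Mul(Rational(1, 16016), U))
Function('x')(F) = Mul(Rational(1, 2), Pow(F, -1), Add(6, F)) (Function('x')(F) = Mul(Add(6, F), Pow(Mul(2, F), -1)) = Mul(Add(6, F), Mul(Rational(1, 2), Pow(F, -1))) = Mul(Rational(1, 2), Pow(F, -1), Add(6, F)))
H = Rational(-925, 6) (H = Mul(Mul(Rational(1, 2), Pow(Pow(Add(-1, -2), 2), -1), Add(6, Pow(Add(-1, -2), 2))), -185) = Mul(Mul(Rational(1, 2), Pow(Pow(-3, 2), -1), Add(6, Pow(-3, 2))), -185) = Mul(Mul(Rational(1, 2), Pow(9, -1), Add(6, 9)), -185) = Mul(Mul(Rational(1, 2), Rational(1, 9), 15), -185) = Mul(Rational(5, 6), -185) = Rational(-925, 6) ≈ -154.17)
Add(H, Mul(-1, Function('r')(Function('s')(-1, 10), 133))) = Add(Rational(-925, 6), Mul(-1, Mul(Rational(1, 16016), 133))) = Add(Rational(-925, 6), Mul(-1, Rational(19, 2288))) = Add(Rational(-925, 6), Rational(-19, 2288)) = Rational(-1058257, 6864)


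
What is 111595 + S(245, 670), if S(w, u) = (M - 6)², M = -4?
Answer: 111695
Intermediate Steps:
S(w, u) = 100 (S(w, u) = (-4 - 6)² = (-10)² = 100)
111595 + S(245, 670) = 111595 + 100 = 111695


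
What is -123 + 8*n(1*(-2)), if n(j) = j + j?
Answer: -155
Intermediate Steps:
n(j) = 2*j
-123 + 8*n(1*(-2)) = -123 + 8*(2*(1*(-2))) = -123 + 8*(2*(-2)) = -123 + 8*(-4) = -123 - 32 = -155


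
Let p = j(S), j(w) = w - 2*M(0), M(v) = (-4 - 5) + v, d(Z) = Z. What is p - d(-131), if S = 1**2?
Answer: 150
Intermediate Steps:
M(v) = -9 + v
S = 1
j(w) = 18 + w (j(w) = w - 2*(-9 + 0) = w - 2*(-9) = w + 18 = 18 + w)
p = 19 (p = 18 + 1 = 19)
p - d(-131) = 19 - 1*(-131) = 19 + 131 = 150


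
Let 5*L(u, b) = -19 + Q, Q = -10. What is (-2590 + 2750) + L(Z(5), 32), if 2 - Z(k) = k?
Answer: 771/5 ≈ 154.20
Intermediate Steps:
Z(k) = 2 - k
L(u, b) = -29/5 (L(u, b) = (-19 - 10)/5 = (1/5)*(-29) = -29/5)
(-2590 + 2750) + L(Z(5), 32) = (-2590 + 2750) - 29/5 = 160 - 29/5 = 771/5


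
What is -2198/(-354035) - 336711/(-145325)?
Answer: 152263571/65541575 ≈ 2.3232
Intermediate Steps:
-2198/(-354035) - 336711/(-145325) = -2198*(-1/354035) - 336711*(-1/145325) = 14/2255 + 336711/145325 = 152263571/65541575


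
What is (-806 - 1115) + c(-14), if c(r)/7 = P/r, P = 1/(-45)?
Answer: -172889/90 ≈ -1921.0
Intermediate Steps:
P = -1/45 ≈ -0.022222
c(r) = -7/(45*r) (c(r) = 7*(-1/(45*r)) = -7/(45*r))
(-806 - 1115) + c(-14) = (-806 - 1115) - 7/45/(-14) = -1921 - 7/45*(-1/14) = -1921 + 1/90 = -172889/90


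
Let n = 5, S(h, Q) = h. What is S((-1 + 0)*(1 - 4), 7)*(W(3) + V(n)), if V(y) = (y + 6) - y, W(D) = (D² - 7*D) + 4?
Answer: -6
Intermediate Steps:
W(D) = 4 + D² - 7*D
V(y) = 6 (V(y) = (6 + y) - y = 6)
S((-1 + 0)*(1 - 4), 7)*(W(3) + V(n)) = ((-1 + 0)*(1 - 4))*((4 + 3² - 7*3) + 6) = (-1*(-3))*((4 + 9 - 21) + 6) = 3*(-8 + 6) = 3*(-2) = -6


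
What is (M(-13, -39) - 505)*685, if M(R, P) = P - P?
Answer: -345925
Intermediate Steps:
M(R, P) = 0
(M(-13, -39) - 505)*685 = (0 - 505)*685 = -505*685 = -345925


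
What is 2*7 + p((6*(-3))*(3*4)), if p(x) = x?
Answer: -202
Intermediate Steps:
2*7 + p((6*(-3))*(3*4)) = 2*7 + (6*(-3))*(3*4) = 14 - 18*12 = 14 - 216 = -202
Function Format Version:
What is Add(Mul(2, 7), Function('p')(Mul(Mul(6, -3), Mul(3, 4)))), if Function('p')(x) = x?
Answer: -202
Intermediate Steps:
Add(Mul(2, 7), Function('p')(Mul(Mul(6, -3), Mul(3, 4)))) = Add(Mul(2, 7), Mul(Mul(6, -3), Mul(3, 4))) = Add(14, Mul(-18, 12)) = Add(14, -216) = -202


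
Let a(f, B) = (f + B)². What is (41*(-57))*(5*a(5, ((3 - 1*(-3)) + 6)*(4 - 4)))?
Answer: -292125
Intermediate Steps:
a(f, B) = (B + f)²
(41*(-57))*(5*a(5, ((3 - 1*(-3)) + 6)*(4 - 4))) = (41*(-57))*(5*(((3 - 1*(-3)) + 6)*(4 - 4) + 5)²) = -11685*(((3 + 3) + 6)*0 + 5)² = -11685*((6 + 6)*0 + 5)² = -11685*(12*0 + 5)² = -11685*(0 + 5)² = -11685*5² = -11685*25 = -2337*125 = -292125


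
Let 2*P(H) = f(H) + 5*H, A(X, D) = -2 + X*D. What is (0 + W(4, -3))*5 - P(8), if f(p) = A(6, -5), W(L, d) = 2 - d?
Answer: 21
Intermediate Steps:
A(X, D) = -2 + D*X
f(p) = -32 (f(p) = -2 - 5*6 = -2 - 30 = -32)
P(H) = -16 + 5*H/2 (P(H) = (-32 + 5*H)/2 = -16 + 5*H/2)
(0 + W(4, -3))*5 - P(8) = (0 + (2 - 1*(-3)))*5 - (-16 + (5/2)*8) = (0 + (2 + 3))*5 - (-16 + 20) = (0 + 5)*5 - 1*4 = 5*5 - 4 = 25 - 4 = 21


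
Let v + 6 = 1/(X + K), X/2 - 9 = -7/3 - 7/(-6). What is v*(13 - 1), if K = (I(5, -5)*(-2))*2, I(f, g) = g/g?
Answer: -2484/35 ≈ -70.971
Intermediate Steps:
I(f, g) = 1
K = -4 (K = (1*(-2))*2 = -2*2 = -4)
X = 47/3 (X = 18 + 2*(-7/3 - 7/(-6)) = 18 + 2*(-7*⅓ - 7*(-⅙)) = 18 + 2*(-7/3 + 7/6) = 18 + 2*(-7/6) = 18 - 7/3 = 47/3 ≈ 15.667)
v = -207/35 (v = -6 + 1/(47/3 - 4) = -6 + 1/(35/3) = -6 + 3/35 = -207/35 ≈ -5.9143)
v*(13 - 1) = -207*(13 - 1)/35 = -207/35*12 = -2484/35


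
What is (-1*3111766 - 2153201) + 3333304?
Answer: -1931663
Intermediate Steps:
(-1*3111766 - 2153201) + 3333304 = (-3111766 - 2153201) + 3333304 = -5264967 + 3333304 = -1931663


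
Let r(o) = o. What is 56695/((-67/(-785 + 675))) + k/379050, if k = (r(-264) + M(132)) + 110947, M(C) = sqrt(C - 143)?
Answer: 2363933788261/25396350 + I*sqrt(11)/379050 ≈ 93082.0 + 8.7498e-6*I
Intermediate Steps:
M(C) = sqrt(-143 + C)
k = 110683 + I*sqrt(11) (k = (-264 + sqrt(-143 + 132)) + 110947 = (-264 + sqrt(-11)) + 110947 = (-264 + I*sqrt(11)) + 110947 = 110683 + I*sqrt(11) ≈ 1.1068e+5 + 3.3166*I)
56695/((-67/(-785 + 675))) + k/379050 = 56695/((-67/(-785 + 675))) + (110683 + I*sqrt(11))/379050 = 56695/((-67/(-110))) + (110683 + I*sqrt(11))*(1/379050) = 56695/((-1/110*(-67))) + (110683/379050 + I*sqrt(11)/379050) = 56695/(67/110) + (110683/379050 + I*sqrt(11)/379050) = 56695*(110/67) + (110683/379050 + I*sqrt(11)/379050) = 6236450/67 + (110683/379050 + I*sqrt(11)/379050) = 2363933788261/25396350 + I*sqrt(11)/379050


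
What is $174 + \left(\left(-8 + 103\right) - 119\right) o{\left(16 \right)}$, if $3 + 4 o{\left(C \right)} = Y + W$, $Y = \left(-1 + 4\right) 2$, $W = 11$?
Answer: $90$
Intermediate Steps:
$Y = 6$ ($Y = 3 \cdot 2 = 6$)
$o{\left(C \right)} = \frac{7}{2}$ ($o{\left(C \right)} = - \frac{3}{4} + \frac{6 + 11}{4} = - \frac{3}{4} + \frac{1}{4} \cdot 17 = - \frac{3}{4} + \frac{17}{4} = \frac{7}{2}$)
$174 + \left(\left(-8 + 103\right) - 119\right) o{\left(16 \right)} = 174 + \left(\left(-8 + 103\right) - 119\right) \frac{7}{2} = 174 + \left(95 - 119\right) \frac{7}{2} = 174 - 84 = 90$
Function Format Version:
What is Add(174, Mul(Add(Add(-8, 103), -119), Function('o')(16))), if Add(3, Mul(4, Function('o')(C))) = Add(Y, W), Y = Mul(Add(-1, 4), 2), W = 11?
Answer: 90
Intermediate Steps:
Y = 6 (Y = Mul(3, 2) = 6)
Function('o')(C) = Rational(7, 2) (Function('o')(C) = Add(Rational(-3, 4), Mul(Rational(1, 4), Add(6, 11))) = Add(Rational(-3, 4), Mul(Rational(1, 4), 17)) = Add(Rational(-3, 4), Rational(17, 4)) = Rational(7, 2))
Add(174, Mul(Add(Add(-8, 103), -119), Function('o')(16))) = Add(174, Mul(Add(Add(-8, 103), -119), Rational(7, 2))) = Add(174, Mul(Add(95, -119), Rational(7, 2))) = Add(174, Mul(-24, Rational(7, 2))) = Add(174, -84) = 90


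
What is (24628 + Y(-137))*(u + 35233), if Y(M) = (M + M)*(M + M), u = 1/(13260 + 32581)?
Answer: 161033521077616/45841 ≈ 3.5129e+9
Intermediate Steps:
u = 1/45841 ≈ 2.1815e-5
Y(M) = 4*M² (Y(M) = (2*M)*(2*M) = 4*M²)
(24628 + Y(-137))*(u + 35233) = (24628 + 4*(-137)²)*(1/45841 + 35233) = (24628 + 4*18769)*(1615115954/45841) = (24628 + 75076)*(1615115954/45841) = 99704*(1615115954/45841) = 161033521077616/45841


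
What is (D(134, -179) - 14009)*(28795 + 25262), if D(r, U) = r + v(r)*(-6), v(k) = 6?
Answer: -751986927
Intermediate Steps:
D(r, U) = -36 + r (D(r, U) = r + 6*(-6) = r - 36 = -36 + r)
(D(134, -179) - 14009)*(28795 + 25262) = ((-36 + 134) - 14009)*(28795 + 25262) = (98 - 14009)*54057 = -13911*54057 = -751986927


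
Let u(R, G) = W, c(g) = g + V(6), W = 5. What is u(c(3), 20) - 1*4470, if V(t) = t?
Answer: -4465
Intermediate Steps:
c(g) = 6 + g (c(g) = g + 6 = 6 + g)
u(R, G) = 5
u(c(3), 20) - 1*4470 = 5 - 1*4470 = 5 - 4470 = -4465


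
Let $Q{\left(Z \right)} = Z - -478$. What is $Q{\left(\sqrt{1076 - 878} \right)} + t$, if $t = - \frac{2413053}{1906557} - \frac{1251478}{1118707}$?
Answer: $\frac{338143495638735}{710959553933} + 3 \sqrt{22} \approx 489.69$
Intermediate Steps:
$Q{\left(Z \right)} = 478 + Z$ ($Q{\left(Z \right)} = Z + 478 = 478 + Z$)
$t = - \frac{1695171141239}{710959553933}$ ($t = \left(-2413053\right) \frac{1}{1906557} - \frac{1251478}{1118707} = - \frac{804351}{635519} - \frac{1251478}{1118707} = - \frac{1695171141239}{710959553933} \approx -2.3843$)
$Q{\left(\sqrt{1076 - 878} \right)} + t = \left(478 + \sqrt{1076 - 878}\right) - \frac{1695171141239}{710959553933} = \left(478 + \sqrt{198}\right) - \frac{1695171141239}{710959553933} = \left(478 + 3 \sqrt{22}\right) - \frac{1695171141239}{710959553933} = \frac{338143495638735}{710959553933} + 3 \sqrt{22}$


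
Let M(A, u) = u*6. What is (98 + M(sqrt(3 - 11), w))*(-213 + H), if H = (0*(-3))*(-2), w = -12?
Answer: -5538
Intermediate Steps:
M(A, u) = 6*u
H = 0 (H = 0*(-2) = 0)
(98 + M(sqrt(3 - 11), w))*(-213 + H) = (98 + 6*(-12))*(-213 + 0) = (98 - 72)*(-213) = 26*(-213) = -5538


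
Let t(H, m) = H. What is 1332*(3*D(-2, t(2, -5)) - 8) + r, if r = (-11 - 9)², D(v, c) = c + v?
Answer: -10256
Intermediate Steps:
r = 400 (r = (-20)² = 400)
1332*(3*D(-2, t(2, -5)) - 8) + r = 1332*(3*(2 - 2) - 8) + 400 = 1332*(3*0 - 8) + 400 = 1332*(0 - 8) + 400 = 1332*(-8) + 400 = -10656 + 400 = -10256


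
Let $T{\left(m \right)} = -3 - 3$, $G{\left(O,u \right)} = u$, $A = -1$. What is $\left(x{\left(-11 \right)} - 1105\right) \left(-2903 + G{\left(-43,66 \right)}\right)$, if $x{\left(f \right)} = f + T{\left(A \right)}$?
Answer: $3183114$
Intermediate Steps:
$T{\left(m \right)} = -6$
$x{\left(f \right)} = -6 + f$ ($x{\left(f \right)} = f - 6 = -6 + f$)
$\left(x{\left(-11 \right)} - 1105\right) \left(-2903 + G{\left(-43,66 \right)}\right) = \left(\left(-6 - 11\right) - 1105\right) \left(-2903 + 66\right) = \left(-17 - 1105\right) \left(-2837\right) = \left(-1122\right) \left(-2837\right) = 3183114$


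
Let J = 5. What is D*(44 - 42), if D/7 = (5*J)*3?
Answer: 1050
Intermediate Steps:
D = 525 (D = 7*((5*5)*3) = 7*(25*3) = 7*75 = 525)
D*(44 - 42) = 525*(44 - 42) = 525*2 = 1050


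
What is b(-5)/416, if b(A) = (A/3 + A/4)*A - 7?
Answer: 7/384 ≈ 0.018229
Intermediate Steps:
b(A) = -7 + 7*A**2/12 (b(A) = (A*(1/3) + A*(1/4))*A - 7 = (A/3 + A/4)*A - 7 = (7*A/12)*A - 7 = 7*A**2/12 - 7 = -7 + 7*A**2/12)
b(-5)/416 = (-7 + (7/12)*(-5)**2)/416 = (-7 + (7/12)*25)/416 = (-7 + 175/12)/416 = (1/416)*(91/12) = 7/384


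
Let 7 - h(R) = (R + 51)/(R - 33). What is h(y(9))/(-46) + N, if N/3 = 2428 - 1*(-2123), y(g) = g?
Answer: 1256057/92 ≈ 13653.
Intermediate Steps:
N = 13653 (N = 3*(2428 - 1*(-2123)) = 3*(2428 + 2123) = 3*4551 = 13653)
h(R) = 7 - (51 + R)/(-33 + R) (h(R) = 7 - (R + 51)/(R - 33) = 7 - (51 + R)/(-33 + R))
h(y(9))/(-46) + N = (6*(-47 + 9)/(-33 + 9))/(-46) + 13653 = (6*(-38)/(-24))*(-1/46) + 13653 = (6*(-1/24)*(-38))*(-1/46) + 13653 = (19/2)*(-1/46) + 13653 = -19/92 + 13653 = 1256057/92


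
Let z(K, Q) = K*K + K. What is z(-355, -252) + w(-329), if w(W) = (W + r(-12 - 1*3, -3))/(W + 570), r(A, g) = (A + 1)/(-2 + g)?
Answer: 151430719/1205 ≈ 1.2567e+5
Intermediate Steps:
z(K, Q) = K + K² (z(K, Q) = K² + K = K + K²)
r(A, g) = (1 + A)/(-2 + g)
w(W) = (14/5 + W)/(570 + W) (w(W) = (W + (1 + (-12 - 1*3))/(-2 - 3))/(W + 570) = (W + (1 + (-12 - 3))/(-5))/(570 + W) = (W - (1 - 15)/5)/(570 + W) = (W - ⅕*(-14))/(570 + W) = (W + 14/5)/(570 + W) = (14/5 + W)/(570 + W))
z(-355, -252) + w(-329) = -355*(1 - 355) + (14/5 - 329)/(570 - 329) = -355*(-354) - 1631/5/241 = 125670 + (1/241)*(-1631/5) = 125670 - 1631/1205 = 151430719/1205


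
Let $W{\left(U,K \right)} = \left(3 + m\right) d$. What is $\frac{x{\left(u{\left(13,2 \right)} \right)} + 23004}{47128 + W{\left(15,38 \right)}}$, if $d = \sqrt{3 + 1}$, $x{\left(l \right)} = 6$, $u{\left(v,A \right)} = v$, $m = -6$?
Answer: $\frac{11505}{23561} \approx 0.48831$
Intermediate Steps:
$d = 2$ ($d = \sqrt{4} = 2$)
$W{\left(U,K \right)} = -6$ ($W{\left(U,K \right)} = \left(3 - 6\right) 2 = \left(-3\right) 2 = -6$)
$\frac{x{\left(u{\left(13,2 \right)} \right)} + 23004}{47128 + W{\left(15,38 \right)}} = \frac{6 + 23004}{47128 - 6} = \frac{23010}{47122} = 23010 \cdot \frac{1}{47122} = \frac{11505}{23561}$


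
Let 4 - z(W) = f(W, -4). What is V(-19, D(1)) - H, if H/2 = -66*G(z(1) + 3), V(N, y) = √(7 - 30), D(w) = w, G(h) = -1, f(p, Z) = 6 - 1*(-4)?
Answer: -132 + I*√23 ≈ -132.0 + 4.7958*I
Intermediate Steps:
f(p, Z) = 10 (f(p, Z) = 6 + 4 = 10)
z(W) = -6 (z(W) = 4 - 1*10 = 4 - 10 = -6)
V(N, y) = I*√23 (V(N, y) = √(-23) = I*√23)
H = 132 (H = 2*(-66*(-1)) = 2*66 = 132)
V(-19, D(1)) - H = I*√23 - 1*132 = I*√23 - 132 = -132 + I*√23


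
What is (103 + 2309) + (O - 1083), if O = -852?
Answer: 477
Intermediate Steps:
(103 + 2309) + (O - 1083) = (103 + 2309) + (-852 - 1083) = 2412 - 1935 = 477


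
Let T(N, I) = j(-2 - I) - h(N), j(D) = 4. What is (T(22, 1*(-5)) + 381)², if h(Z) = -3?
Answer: 150544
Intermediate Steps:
T(N, I) = 7 (T(N, I) = 4 - 1*(-3) = 4 + 3 = 7)
(T(22, 1*(-5)) + 381)² = (7 + 381)² = 388² = 150544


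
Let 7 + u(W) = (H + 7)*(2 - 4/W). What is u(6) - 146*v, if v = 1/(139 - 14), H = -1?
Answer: -21/125 ≈ -0.16800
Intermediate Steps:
u(W) = 5 - 24/W (u(W) = -7 + (-1 + 7)*(2 - 4/W) = -7 + 6*(2 - 4/W) = -7 + (12 - 24/W) = 5 - 24/W)
v = 1/125 ≈ 0.0080000
u(6) - 146*v = (5 - 24/6) - 146*1/125 = (5 - 24*⅙) - 146/125 = (5 - 4) - 146/125 = 1 - 146/125 = -21/125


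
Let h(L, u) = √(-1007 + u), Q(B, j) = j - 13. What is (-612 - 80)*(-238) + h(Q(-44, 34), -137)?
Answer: 164696 + 2*I*√286 ≈ 1.647e+5 + 33.823*I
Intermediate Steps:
Q(B, j) = -13 + j
(-612 - 80)*(-238) + h(Q(-44, 34), -137) = (-612 - 80)*(-238) + √(-1007 - 137) = -692*(-238) + √(-1144) = 164696 + 2*I*√286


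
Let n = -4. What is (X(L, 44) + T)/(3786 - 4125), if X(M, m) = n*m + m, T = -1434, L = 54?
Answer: 522/113 ≈ 4.6195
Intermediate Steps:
X(M, m) = -3*m (X(M, m) = -4*m + m = -3*m)
(X(L, 44) + T)/(3786 - 4125) = (-3*44 - 1434)/(3786 - 4125) = (-132 - 1434)/(-339) = -1566*(-1/339) = 522/113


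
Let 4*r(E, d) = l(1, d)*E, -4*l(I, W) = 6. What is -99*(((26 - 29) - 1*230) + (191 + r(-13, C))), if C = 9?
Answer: 29403/8 ≈ 3675.4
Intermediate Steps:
l(I, W) = -3/2 (l(I, W) = -¼*6 = -3/2)
r(E, d) = -3*E/8 (r(E, d) = (-3*E/2)/4 = -3*E/8)
-99*(((26 - 29) - 1*230) + (191 + r(-13, C))) = -99*(((26 - 29) - 1*230) + (191 - 3/8*(-13))) = -99*((-3 - 230) + (191 + 39/8)) = -99*(-233 + 1567/8) = -99*(-297/8) = 29403/8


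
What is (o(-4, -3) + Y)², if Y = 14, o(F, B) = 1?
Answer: 225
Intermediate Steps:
(o(-4, -3) + Y)² = (1 + 14)² = 15² = 225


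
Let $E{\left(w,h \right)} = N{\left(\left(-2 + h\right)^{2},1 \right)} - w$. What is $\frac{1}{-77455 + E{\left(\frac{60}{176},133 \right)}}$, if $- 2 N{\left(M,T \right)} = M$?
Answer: $- \frac{44}{3785577} \approx -1.1623 \cdot 10^{-5}$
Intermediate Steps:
$N{\left(M,T \right)} = - \frac{M}{2}$
$E{\left(w,h \right)} = - w - \frac{\left(-2 + h\right)^{2}}{2}$ ($E{\left(w,h \right)} = - \frac{\left(-2 + h\right)^{2}}{2} - w = - w - \frac{\left(-2 + h\right)^{2}}{2}$)
$\frac{1}{-77455 + E{\left(\frac{60}{176},133 \right)}} = \frac{1}{-77455 - \left(\frac{15}{44} + \frac{\left(-2 + 133\right)^{2}}{2}\right)} = \frac{1}{-77455 - \left(\frac{15}{44} + \frac{17161}{2}\right)} = \frac{1}{-77455 - \frac{377557}{44}} = \frac{1}{- \frac{3785577}{44}} = - \frac{44}{3785577}$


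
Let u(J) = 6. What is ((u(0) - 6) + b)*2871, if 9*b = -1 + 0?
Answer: -319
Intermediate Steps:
b = -⅑ (b = (-1 + 0)/9 = (⅑)*(-1) = -⅑ ≈ -0.11111)
((u(0) - 6) + b)*2871 = ((6 - 6) - ⅑)*2871 = (0 - ⅑)*2871 = -⅑*2871 = -319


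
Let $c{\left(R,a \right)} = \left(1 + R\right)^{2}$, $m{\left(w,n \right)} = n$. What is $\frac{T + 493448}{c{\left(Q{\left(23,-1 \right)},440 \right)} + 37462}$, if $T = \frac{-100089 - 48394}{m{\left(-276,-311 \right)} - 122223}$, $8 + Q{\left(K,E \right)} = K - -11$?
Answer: $\frac{60464305715}{4679695994} \approx 12.921$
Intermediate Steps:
$Q{\left(K,E \right)} = 3 + K$ ($Q{\left(K,E \right)} = -8 + \left(K - -11\right) = -8 + \left(K + 11\right) = -8 + \left(11 + K\right) = 3 + K$)
$T = \frac{148483}{122534}$ ($T = \frac{-100089 - 48394}{-311 - 122223} = - \frac{148483}{-122534} = \left(-148483\right) \left(- \frac{1}{122534}\right) = \frac{148483}{122534} \approx 1.2118$)
$\frac{T + 493448}{c{\left(Q{\left(23,-1 \right)},440 \right)} + 37462} = \frac{\frac{148483}{122534} + 493448}{\left(1 + \left(3 + 23\right)\right)^{2} + 37462} = \frac{60464305715}{122534 \left(\left(1 + 26\right)^{2} + 37462\right)} = \frac{60464305715}{122534 \left(27^{2} + 37462\right)} = \frac{60464305715}{122534 \left(729 + 37462\right)} = \frac{60464305715}{122534 \cdot 38191} = \frac{60464305715}{122534} \cdot \frac{1}{38191} = \frac{60464305715}{4679695994}$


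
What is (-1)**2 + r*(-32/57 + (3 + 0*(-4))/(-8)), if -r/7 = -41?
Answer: -122093/456 ≈ -267.75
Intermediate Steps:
r = 287 (r = -7*(-41) = 287)
(-1)**2 + r*(-32/57 + (3 + 0*(-4))/(-8)) = (-1)**2 + 287*(-32/57 + (3 + 0*(-4))/(-8)) = 1 + 287*(-32*1/57 + (3 + 0)*(-1/8)) = 1 + 287*(-32/57 + 3*(-1/8)) = 1 + 287*(-32/57 - 3/8) = 1 + 287*(-427/456) = 1 - 122549/456 = -122093/456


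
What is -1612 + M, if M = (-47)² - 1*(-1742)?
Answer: 2339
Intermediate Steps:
M = 3951 (M = 2209 + 1742 = 3951)
-1612 + M = -1612 + 3951 = 2339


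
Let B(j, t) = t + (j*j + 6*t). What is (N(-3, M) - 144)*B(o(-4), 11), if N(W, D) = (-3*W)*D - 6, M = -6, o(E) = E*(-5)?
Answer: -97308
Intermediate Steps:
o(E) = -5*E
N(W, D) = -6 - 3*D*W (N(W, D) = -3*D*W - 6 = -6 - 3*D*W)
B(j, t) = j² + 7*t (B(j, t) = t + (j² + 6*t) = j² + 7*t)
(N(-3, M) - 144)*B(o(-4), 11) = ((-6 - 3*(-6)*(-3)) - 144)*((-5*(-4))² + 7*11) = ((-6 - 54) - 144)*(20² + 77) = (-60 - 144)*(400 + 77) = -204*477 = -97308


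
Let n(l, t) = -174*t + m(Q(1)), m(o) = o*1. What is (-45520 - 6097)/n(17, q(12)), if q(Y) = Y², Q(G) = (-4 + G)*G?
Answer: 51617/25059 ≈ 2.0598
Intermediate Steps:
Q(G) = G*(-4 + G)
m(o) = o
n(l, t) = -3 - 174*t (n(l, t) = -174*t + 1*(-4 + 1) = -174*t + 1*(-3) = -174*t - 3 = -3 - 174*t)
(-45520 - 6097)/n(17, q(12)) = (-45520 - 6097)/(-3 - 174*12²) = -51617/(-3 - 174*144) = -51617/(-3 - 25056) = -51617/(-25059) = -51617*(-1/25059) = 51617/25059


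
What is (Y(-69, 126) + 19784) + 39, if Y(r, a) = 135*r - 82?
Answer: 10426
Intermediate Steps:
Y(r, a) = -82 + 135*r
(Y(-69, 126) + 19784) + 39 = ((-82 + 135*(-69)) + 19784) + 39 = ((-82 - 9315) + 19784) + 39 = (-9397 + 19784) + 39 = 10387 + 39 = 10426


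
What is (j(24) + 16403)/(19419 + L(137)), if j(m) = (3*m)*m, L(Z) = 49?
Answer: 18131/19468 ≈ 0.93132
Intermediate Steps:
j(m) = 3*m²
(j(24) + 16403)/(19419 + L(137)) = (3*24² + 16403)/(19419 + 49) = (3*576 + 16403)/19468 = (1728 + 16403)*(1/19468) = 18131*(1/19468) = 18131/19468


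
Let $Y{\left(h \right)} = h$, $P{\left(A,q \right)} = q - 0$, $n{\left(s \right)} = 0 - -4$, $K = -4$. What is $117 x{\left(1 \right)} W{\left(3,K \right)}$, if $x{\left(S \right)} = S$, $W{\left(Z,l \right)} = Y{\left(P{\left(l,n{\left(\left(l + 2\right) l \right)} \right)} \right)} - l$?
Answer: $936$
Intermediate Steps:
$n{\left(s \right)} = 4$ ($n{\left(s \right)} = 0 + 4 = 4$)
$P{\left(A,q \right)} = q$ ($P{\left(A,q \right)} = q + 0 = q$)
$W{\left(Z,l \right)} = 4 - l$
$117 x{\left(1 \right)} W{\left(3,K \right)} = 117 \cdot 1 \left(4 - -4\right) = 117 \left(4 + 4\right) = 117 \cdot 8 = 936$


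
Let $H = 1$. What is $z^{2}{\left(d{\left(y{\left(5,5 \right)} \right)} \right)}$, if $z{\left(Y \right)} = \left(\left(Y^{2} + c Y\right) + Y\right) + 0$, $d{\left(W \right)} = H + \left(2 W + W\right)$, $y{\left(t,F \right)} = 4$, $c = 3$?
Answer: $48841$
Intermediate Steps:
$d{\left(W \right)} = 1 + 3 W$ ($d{\left(W \right)} = 1 + \left(2 W + W\right) = 1 + 3 W$)
$z{\left(Y \right)} = Y^{2} + 4 Y$ ($z{\left(Y \right)} = \left(\left(Y^{2} + 3 Y\right) + Y\right) + 0 = \left(Y^{2} + 4 Y\right) + 0 = Y^{2} + 4 Y$)
$z^{2}{\left(d{\left(y{\left(5,5 \right)} \right)} \right)} = \left(\left(1 + 3 \cdot 4\right) \left(4 + \left(1 + 3 \cdot 4\right)\right)\right)^{2} = \left(\left(1 + 12\right) \left(4 + \left(1 + 12\right)\right)\right)^{2} = \left(13 \left(4 + 13\right)\right)^{2} = \left(13 \cdot 17\right)^{2} = 221^{2} = 48841$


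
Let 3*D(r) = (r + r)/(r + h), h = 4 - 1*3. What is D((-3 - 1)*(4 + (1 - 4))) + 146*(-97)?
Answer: -127450/9 ≈ -14161.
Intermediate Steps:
h = 1 (h = 4 - 3 = 1)
D(r) = 2*r/(3*(1 + r)) (D(r) = ((r + r)/(r + 1))/3 = ((2*r)/(1 + r))/3 = (2*r/(1 + r))/3 = 2*r/(3*(1 + r)))
D((-3 - 1)*(4 + (1 - 4))) + 146*(-97) = 2*((-3 - 1)*(4 + (1 - 4)))/(3*(1 + (-3 - 1)*(4 + (1 - 4)))) + 146*(-97) = 2*(-4*(4 - 3))/(3*(1 - 4*(4 - 3))) - 14162 = 2*(-4*1)/(3*(1 - 4*1)) - 14162 = (⅔)*(-4)/(1 - 4) - 14162 = (⅔)*(-4)/(-3) - 14162 = (⅔)*(-4)*(-⅓) - 14162 = 8/9 - 14162 = -127450/9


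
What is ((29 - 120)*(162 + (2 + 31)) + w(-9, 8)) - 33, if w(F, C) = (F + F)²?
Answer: -17454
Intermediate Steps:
w(F, C) = 4*F² (w(F, C) = (2*F)² = 4*F²)
((29 - 120)*(162 + (2 + 31)) + w(-9, 8)) - 33 = ((29 - 120)*(162 + (2 + 31)) + 4*(-9)²) - 33 = (-91*(162 + 33) + 4*81) - 33 = (-91*195 + 324) - 33 = (-17745 + 324) - 33 = -17421 - 33 = -17454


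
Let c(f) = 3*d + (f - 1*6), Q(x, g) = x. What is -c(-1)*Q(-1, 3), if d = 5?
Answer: 8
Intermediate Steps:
c(f) = 9 + f (c(f) = 3*5 + (f - 1*6) = 15 + (f - 6) = 15 + (-6 + f) = 9 + f)
-c(-1)*Q(-1, 3) = -(9 - 1)*(-1) = -8*(-1) = -1*(-8) = 8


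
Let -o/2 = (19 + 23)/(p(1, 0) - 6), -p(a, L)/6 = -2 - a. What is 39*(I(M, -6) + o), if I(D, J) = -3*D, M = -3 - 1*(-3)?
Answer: -273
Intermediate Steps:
p(a, L) = 12 + 6*a (p(a, L) = -6*(-2 - a) = 12 + 6*a)
M = 0 (M = -3 + 3 = 0)
o = -7 (o = -2*(19 + 23)/((12 + 6*1) - 6) = -84/((12 + 6) - 6) = -84/(18 - 6) = -84/12 = -2*7/2 = -7)
39*(I(M, -6) + o) = 39*(-3*0 - 7) = 39*(0 - 7) = 39*(-7) = -273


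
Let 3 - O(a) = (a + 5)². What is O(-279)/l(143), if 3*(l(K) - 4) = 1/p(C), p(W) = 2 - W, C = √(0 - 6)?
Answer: -27476718/1489 + 225219*I*√6/1489 ≈ -18453.0 + 370.5*I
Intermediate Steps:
C = I*√6 (C = √(-6) = I*√6 ≈ 2.4495*I)
O(a) = 3 - (5 + a)² (O(a) = 3 - (a + 5)² = 3 - (5 + a)²)
l(K) = 4 + 1/(3*(2 - I*√6))
O(-279)/l(143) = (3 - (5 - 279)²)/(61/15 + I*√6/30) = (3 - 1*(-274)²)/(61/15 + I*√6/30) = (3 - 1*75076)/(61/15 + I*√6/30) = (3 - 75076)/(61/15 + I*√6/30) = -75073/(61/15 + I*√6/30)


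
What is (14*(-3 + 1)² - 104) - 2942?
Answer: -2990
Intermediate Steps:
(14*(-3 + 1)² - 104) - 2942 = (14*(-2)² - 104) - 2942 = (14*4 - 104) - 2942 = (56 - 104) - 2942 = -48 - 2942 = -2990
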